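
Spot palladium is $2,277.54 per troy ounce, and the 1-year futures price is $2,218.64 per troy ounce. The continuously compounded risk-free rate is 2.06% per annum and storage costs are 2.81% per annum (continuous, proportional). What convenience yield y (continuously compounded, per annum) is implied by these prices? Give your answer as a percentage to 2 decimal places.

7.49%

F = S·e^((r+u−y)T) ⇒ (r+u−y) = ln(F/S)/T
ln(2218.64/2277.54) = -0.026202; /T ⇒ -0.026202
y = r + u − ln(F/S)/T = 0.0206 + 0.0281 + 0.026202 = 0.074902
y = 7.49%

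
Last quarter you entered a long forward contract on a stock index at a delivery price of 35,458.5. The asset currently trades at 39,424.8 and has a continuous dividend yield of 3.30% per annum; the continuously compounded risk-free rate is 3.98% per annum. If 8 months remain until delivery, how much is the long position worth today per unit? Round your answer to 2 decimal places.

Current fair forward for the remaining 8 months: F = S·e^((r − q)·T), (r − q) = 0.0398 − 0.0330 = 0.0068
F = 39424.8 · e^(0.0068 × 8/12) = 39424.8 × 1.00454362 = 39603.9313
Value of long forward = (F − K)·e^(−rT) = (39603.9313 − 35458.5) · e^(−0.0398·8/12)
= 4145.4313 × 0.97381558 = 4036.89

4036.89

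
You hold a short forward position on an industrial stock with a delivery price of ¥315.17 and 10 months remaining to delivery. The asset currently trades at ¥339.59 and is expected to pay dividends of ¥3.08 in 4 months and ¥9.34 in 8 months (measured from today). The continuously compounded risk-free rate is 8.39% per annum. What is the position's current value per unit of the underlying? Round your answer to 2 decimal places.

PV(remaining dividends) I = 3.08·e^(−0.0839·4/12) + 9.34·e^(−0.0839·8/12) = 11.8270
Current forward F = (S − I)·e^(rT) = (339.59 − 11.8270)·e^(0.0839·10/12) = 327.7630 × 1.072419 = 351.4993
Value (long) = (F − K)·e^(−rT) = (351.4993 − 315.17) × 0.932472 = 33.8761
Short position value = −(long value) = -¥33.88

-¥33.88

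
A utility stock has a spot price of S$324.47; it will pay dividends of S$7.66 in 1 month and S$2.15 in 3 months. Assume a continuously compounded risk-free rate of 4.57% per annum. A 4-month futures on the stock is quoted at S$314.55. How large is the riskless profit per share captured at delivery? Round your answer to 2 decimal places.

PV(dividends) I = 7.66·e^(−0.0457·1/12) + 2.15·e^(−0.0457·3/12) = 9.7565
Fair futures F* = (S − I)·e^(rT) = (324.47 − 9.7565)·e^0.015233 = 314.7135 × 1.015350 = 319.5444
Market S$314.55 < fair 319.5444: forward underpriced → reverse cash-and-carry (short the stock, invest proceeds at r, pay the dividends, go long the forward).
Profit at T = |F_mkt − F*| = |314.55 − 319.5444| = S$4.99 per share

S$4.99 per share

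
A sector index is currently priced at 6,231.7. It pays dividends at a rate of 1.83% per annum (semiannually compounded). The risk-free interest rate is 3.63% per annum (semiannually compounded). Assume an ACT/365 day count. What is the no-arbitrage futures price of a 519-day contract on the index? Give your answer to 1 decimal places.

F = S · (1+r/2)^(2T) / (1+q/2)^(2T)
= 6231.7 × 1.052484 / 1.026241 = 6231.7 × 1.025572
F = 6,391.1

6,391.1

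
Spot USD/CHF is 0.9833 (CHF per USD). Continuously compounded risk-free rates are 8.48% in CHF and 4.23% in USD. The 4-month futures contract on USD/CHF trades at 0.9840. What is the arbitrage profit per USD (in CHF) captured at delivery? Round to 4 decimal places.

0.0133 per USD (in CHF)

Fair futures: F* = S·e^(carry·T), with carry = (r_CHF − r_USD) = 0.0848 − 0.0423 = 0.0425
F* = 0.9833 · e^(0.0425 × 4/12) = 0.9833 · e^0.014167 = 0.9833 × 1.014268 = 0.9973
Market 0.9840 < fair 0.9973: forward underpriced → reverse cash-and-carry (short spot, go long the forward).
At maturity, profit = |F_mkt − F*| = |0.9840 − 0.9973| = 0.0133 per USD (in CHF)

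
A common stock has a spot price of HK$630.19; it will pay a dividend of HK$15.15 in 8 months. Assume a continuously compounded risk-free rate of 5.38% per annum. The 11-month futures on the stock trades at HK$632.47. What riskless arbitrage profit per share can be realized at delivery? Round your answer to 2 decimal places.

PV(dividends) I = 15.15·e^(−0.0538·8/12) = 14.6162
Fair futures F* = (S − I)·e^(rT) = (630.19 − 14.6162)·e^0.049317 = 615.5738 × 1.050553 = 646.6929
Market HK$632.47 < fair 646.6929: forward underpriced → reverse cash-and-carry (short the stock, invest proceeds at r, pay the dividends, go long the forward).
Profit at T = |F_mkt − F*| = |632.47 − 646.6929| = HK$14.22 per share

HK$14.22 per share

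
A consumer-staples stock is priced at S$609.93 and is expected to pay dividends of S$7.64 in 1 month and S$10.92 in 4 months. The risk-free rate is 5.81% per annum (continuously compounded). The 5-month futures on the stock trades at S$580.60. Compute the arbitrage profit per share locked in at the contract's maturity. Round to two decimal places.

PV(dividends) I = 7.64·e^(−0.0581·1/12) + 10.92·e^(−0.0581·4/12) = 18.3136
Fair futures F* = (S − I)·e^(rT) = (609.93 − 18.3136)·e^0.024208 = 591.6164 × 1.024503 = 606.1128
Market S$580.60 < fair 606.1128: forward underpriced → reverse cash-and-carry (short the stock, invest proceeds at r, pay the dividends, go long the forward).
Profit at T = |F_mkt − F*| = |580.60 − 606.1128| = S$25.51 per share

S$25.51 per share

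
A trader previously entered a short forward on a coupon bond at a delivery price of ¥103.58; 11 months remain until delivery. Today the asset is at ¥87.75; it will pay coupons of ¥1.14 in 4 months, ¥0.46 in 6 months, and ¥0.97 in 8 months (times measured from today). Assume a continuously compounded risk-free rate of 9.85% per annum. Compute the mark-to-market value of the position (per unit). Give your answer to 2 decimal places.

¥9.34

PV(remaining coupons) I = 1.14·e^(−0.0985·4/12) + 0.46·e^(−0.0985·6/12) + 0.97·e^(−0.0985·8/12) = 2.4494
Current forward F = (S − I)·e^(rT) = (87.75 − 2.4494)·e^(0.0985·11/12) = 85.3006 × 1.094493 = 93.3609
Value (long) = (F − K)·e^(−rT) = (93.3609 − 103.58) × 0.913665 = -9.3368
Short position value = −(long value) = ¥9.34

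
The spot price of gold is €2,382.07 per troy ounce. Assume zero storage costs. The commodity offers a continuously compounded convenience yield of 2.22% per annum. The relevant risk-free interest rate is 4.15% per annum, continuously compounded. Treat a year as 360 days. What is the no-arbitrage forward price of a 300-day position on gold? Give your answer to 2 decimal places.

Net carry = r + u − y = 0.0415 + 0.0000 − 0.0222 = 0.0193
F = S·e^((r+u−y)T) = 2382.07 · e^(0.0193 × 300/360) = 2382.07 · e^0.01608333
= 2382.07 × 1.01621336 = €2,420.69 per troy ounce

€2,420.69 per troy ounce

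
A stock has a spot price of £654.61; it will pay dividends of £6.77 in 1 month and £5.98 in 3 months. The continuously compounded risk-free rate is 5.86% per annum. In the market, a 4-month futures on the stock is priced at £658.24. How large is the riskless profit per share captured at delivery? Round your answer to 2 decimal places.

PV(dividends) I = 6.77·e^(−0.0586·1/12) + 5.98·e^(−0.0586·3/12) = 12.6301
Fair futures F* = (S − I)·e^(rT) = (654.61 − 12.6301)·e^0.019533 = 641.9799 × 1.019725 = 654.6430
Market £658.24 > fair 654.6430: forward overpriced → cash-and-carry (borrow at r, buy the stock and collect the dividends, short the forward).
Profit at T = |F_mkt − F*| = |658.24 − 654.6430| = £3.60 per share

£3.60 per share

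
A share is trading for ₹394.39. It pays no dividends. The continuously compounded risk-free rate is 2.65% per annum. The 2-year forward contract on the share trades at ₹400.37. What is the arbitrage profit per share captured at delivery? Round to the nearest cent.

₹15.49 per share

Fair forward: F* = S·e^(carry·T), with carry = r = 0.0265
F* = 394.39 · e^(0.0265 × 2) = 394.39 · e^0.053000 = 394.39 × 1.054430 = ₹415.8566
Market ₹400.37 < fair ₹415.8566: forward underpriced → reverse cash-and-carry (short spot, go long the forward).
At maturity, profit = |F_mkt − F*| = |400.37 − 415.8566| = ₹15.49 per share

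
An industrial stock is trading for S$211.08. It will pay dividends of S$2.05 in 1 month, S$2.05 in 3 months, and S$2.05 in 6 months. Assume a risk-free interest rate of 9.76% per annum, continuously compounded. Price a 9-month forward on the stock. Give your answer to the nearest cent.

S$220.67

PV(dividends) I = 2.05·e^(−0.0976·1/12) + 2.05·e^(−0.0976·3/12) + 2.05·e^(−0.0976·6/12)
I = 2.0334 + 2.0006 + 1.9524 = 5.9864
F = (S − I)·e^(rT) = (211.08 − 5.9864) · e^(0.0976·9/12)
= 205.0936 · e^0.073200 = 205.0936 × 1.075946 = S$220.67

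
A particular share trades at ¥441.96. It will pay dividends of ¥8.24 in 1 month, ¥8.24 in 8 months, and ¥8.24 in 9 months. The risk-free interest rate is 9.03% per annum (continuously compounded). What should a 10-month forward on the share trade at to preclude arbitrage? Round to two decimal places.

¥451.02

PV(dividends) I = 8.24·e^(−0.0903·1/12) + 8.24·e^(−0.0903·8/12) + 8.24·e^(−0.0903·9/12)
I = 8.1782 + 7.7586 + 7.7004 = 23.6372
F = (S − I)·e^(rT) = (441.96 − 23.6372) · e^(0.0903·10/12)
= 418.3228 · e^0.075250 = 418.3228 × 1.078154 = ¥451.02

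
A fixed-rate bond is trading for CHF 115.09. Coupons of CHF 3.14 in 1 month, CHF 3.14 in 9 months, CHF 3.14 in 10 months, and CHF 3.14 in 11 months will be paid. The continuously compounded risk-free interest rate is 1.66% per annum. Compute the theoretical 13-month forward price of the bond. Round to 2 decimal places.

PV(coupons) I = 3.14·e^(−0.0166·1/12) + 3.14·e^(−0.0166·9/12) + 3.14·e^(−0.0166·10/12) + 3.14·e^(−0.0166·11/12)
I = 3.1357 + 3.1011 + 3.0969 + 3.0926 = 12.4263
F = (S − I)·e^(rT) = (115.09 − 12.4263) · e^(0.0166·13/12)
= 102.6637 · e^0.017983 = 102.6637 × 1.018146 = CHF 104.53

CHF 104.53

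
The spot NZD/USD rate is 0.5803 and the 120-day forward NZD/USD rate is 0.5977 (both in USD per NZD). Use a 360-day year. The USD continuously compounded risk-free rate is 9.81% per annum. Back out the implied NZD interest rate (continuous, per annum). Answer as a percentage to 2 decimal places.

0.95%

F = S·e^((r_USD − r_NZD)T) ⇒ r_NZD = r_USD − ln(F/S)/T
ln(0.5977/0.5803) = 0.029544; /(120/360) = 0.088632
r_NZD = 0.0981 − 0.088632 = 0.009468
r_NZD = 0.95%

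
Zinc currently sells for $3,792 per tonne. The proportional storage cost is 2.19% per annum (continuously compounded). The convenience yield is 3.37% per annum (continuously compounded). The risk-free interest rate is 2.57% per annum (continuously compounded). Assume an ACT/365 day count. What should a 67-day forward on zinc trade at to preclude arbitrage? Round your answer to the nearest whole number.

Net carry = r + u − y = 0.0257 + 0.0219 − 0.0337 = 0.0139
F = S·e^((r+u−y)T) = 3792 · e^(0.0139 × 67/365) = 3792 · e^0.002552
= 3792 × 1.002555 = $3,802 per tonne

$3,802 per tonne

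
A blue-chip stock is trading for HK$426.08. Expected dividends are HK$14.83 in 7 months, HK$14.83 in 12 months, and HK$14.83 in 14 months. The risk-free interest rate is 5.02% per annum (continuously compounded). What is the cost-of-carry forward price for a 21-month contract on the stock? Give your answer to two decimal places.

HK$418.81

PV(dividends) I = 14.83·e^(−0.0502·7/12) + 14.83·e^(−0.0502·12/12) + 14.83·e^(−0.0502·14/12)
I = 14.4020 + 14.1039 + 13.9864 = 42.4923
F = (S − I)·e^(rT) = (426.08 − 42.4923) · e^(0.0502·21/12)
= 383.5877 · e^0.087850 = 383.5877 × 1.091824 = HK$418.81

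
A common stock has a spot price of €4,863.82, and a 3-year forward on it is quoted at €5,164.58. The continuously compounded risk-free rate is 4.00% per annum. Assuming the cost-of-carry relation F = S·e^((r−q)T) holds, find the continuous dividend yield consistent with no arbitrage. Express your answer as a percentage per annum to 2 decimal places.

From F = S·e^((r−q)T): (r − q) = ln(F/S)/T
ln(5164.58/4863.82) = ln(1.061836) = 0.059999
(r − q) = 0.059999 / (3) = 0.020000
q = r − ln(F/S)/T = 0.0400 − 0.020000 = 0.020000
q = 2.00%

2.00%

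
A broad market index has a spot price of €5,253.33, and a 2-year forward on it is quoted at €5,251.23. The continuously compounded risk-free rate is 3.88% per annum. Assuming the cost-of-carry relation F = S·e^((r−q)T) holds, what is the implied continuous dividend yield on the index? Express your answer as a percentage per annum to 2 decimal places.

3.90%

From F = S·e^((r−q)T): (r − q) = ln(F/S)/T
ln(5251.23/5253.33) = ln(0.999600) = -0.000400
(r − q) = -0.000400 / (2) = -0.000200
q = r − ln(F/S)/T = 0.0388 + 0.000200 = 0.039000
q = 3.90%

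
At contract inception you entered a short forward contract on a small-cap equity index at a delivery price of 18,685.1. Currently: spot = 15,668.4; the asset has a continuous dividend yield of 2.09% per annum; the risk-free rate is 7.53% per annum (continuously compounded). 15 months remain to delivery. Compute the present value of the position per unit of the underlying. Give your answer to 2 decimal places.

1742.23

Current fair forward for the remaining 15 months: F = S·e^((r − q)·T), (r − q) = 0.0753 − 0.0209 = 0.0544
F = 15668.4 · e^(0.0544 × 15/12) = 15668.4 × 1.07036531 = 16770.9118
Value of long forward = (F − K)·e^(−rT) = (16770.9118 − 18685.1) · e^(−0.0753·15/12)
= -1914.1882 × 0.91016898 = -1742.23
Short position value = −(long value) = 1742.23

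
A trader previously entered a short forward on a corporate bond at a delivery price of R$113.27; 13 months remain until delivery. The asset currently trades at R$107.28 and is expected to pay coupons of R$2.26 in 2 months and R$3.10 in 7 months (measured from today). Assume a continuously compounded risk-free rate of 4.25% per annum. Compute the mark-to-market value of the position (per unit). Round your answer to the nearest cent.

PV(remaining coupons) I = 2.26·e^(−0.0425·2/12) + 3.10·e^(−0.0425·7/12) = 5.2681
Current forward F = (S − I)·e^(rT) = (107.28 − 5.2681)·e^(0.0425·13/12) = 102.0119 × 1.047118 = 106.8185
Value (long) = (F − K)·e^(−rT) = (106.8185 − 113.27) × 0.955002 = -6.1612
Short position value = −(long value) = R$6.16

R$6.16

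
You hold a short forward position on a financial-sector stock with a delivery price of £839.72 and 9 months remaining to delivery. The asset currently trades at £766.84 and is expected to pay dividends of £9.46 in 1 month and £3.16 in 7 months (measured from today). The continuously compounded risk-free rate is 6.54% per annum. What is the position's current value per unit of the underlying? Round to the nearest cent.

£45.14

PV(remaining dividends) I = 9.46·e^(−0.0654·1/12) + 3.16·e^(−0.0654·7/12) = 12.4503
Current forward F = (S − I)·e^(rT) = (766.84 − 12.4503)·e^(0.0654·9/12) = 754.3897 × 1.050273 = 792.3151
Value (long) = (F − K)·e^(−rT) = (792.3151 − 839.72) × 0.952134 = -45.1358
Short position value = −(long value) = £45.14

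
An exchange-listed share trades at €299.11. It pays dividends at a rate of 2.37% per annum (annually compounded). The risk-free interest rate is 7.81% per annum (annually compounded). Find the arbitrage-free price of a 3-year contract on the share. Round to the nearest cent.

€349.37

F = S · (1+r)^T / (1+q)^T
= 299.11 × 1.253075 / 1.072798 = 299.11 × 1.168044
F = €349.37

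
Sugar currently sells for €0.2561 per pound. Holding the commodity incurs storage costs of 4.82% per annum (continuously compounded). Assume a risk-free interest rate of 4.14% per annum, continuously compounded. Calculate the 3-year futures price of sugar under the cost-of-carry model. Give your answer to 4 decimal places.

€0.3351 per pound

Net carry = r + u − y = 0.0414 + 0.0482 − 0.0000 = 0.0896
F = S·e^((r+u−y)T) = 0.2561 · e^(0.0896 × 3) = 0.2561 · e^0.268800
= 0.2561 × 1.308393 = €0.3351 per pound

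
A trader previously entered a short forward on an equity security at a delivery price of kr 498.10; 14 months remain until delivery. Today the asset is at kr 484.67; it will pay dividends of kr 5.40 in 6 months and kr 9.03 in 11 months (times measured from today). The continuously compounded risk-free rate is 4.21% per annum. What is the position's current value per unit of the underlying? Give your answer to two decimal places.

kr 3.53

PV(remaining dividends) I = 5.40·e^(−0.0421·6/12) + 9.03·e^(−0.0421·11/12) = 13.9757
Current forward F = (S − I)·e^(rT) = (484.67 − 13.9757)·e^(0.0421·14/12) = 470.6943 × 1.050343 = 494.3905
Value (long) = (F − K)·e^(−rT) = (494.3905 − 498.10) × 0.952070 = -3.5317
Short position value = −(long value) = kr 3.53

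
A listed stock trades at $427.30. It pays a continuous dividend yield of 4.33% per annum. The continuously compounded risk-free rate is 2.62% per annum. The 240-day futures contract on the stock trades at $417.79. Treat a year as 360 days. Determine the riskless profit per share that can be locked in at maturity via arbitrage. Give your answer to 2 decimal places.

$4.67 per share

Fair futures: F* = S·e^(carry·T), with carry = (r − q) = 0.0262 − 0.0433 = -0.0171
F* = 427.30 · e^(-0.0171 × 240/360) = 427.30 · e^-0.011400 = 427.30 × 0.988665 = $422.4566
Market $417.79 < fair $422.4566: forward underpriced → reverse cash-and-carry (short spot, go long the forward).
At maturity, profit = |F_mkt − F*| = |417.79 − 422.4566| = $4.67 per share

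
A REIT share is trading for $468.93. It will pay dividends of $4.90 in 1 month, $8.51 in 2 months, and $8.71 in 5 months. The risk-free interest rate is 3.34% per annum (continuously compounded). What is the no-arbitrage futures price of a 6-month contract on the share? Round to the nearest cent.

PV(dividends) I = 4.90·e^(−0.0334·1/12) + 8.51·e^(−0.0334·2/12) + 8.71·e^(−0.0334·5/12)
I = 4.8864 + 8.4628 + 8.5896 = 21.9388
F = (S − I)·e^(rT) = (468.93 − 21.9388) · e^(0.0334·6/12)
= 446.9912 · e^0.016700 = 446.9912 × 1.016840 = $454.52

$454.52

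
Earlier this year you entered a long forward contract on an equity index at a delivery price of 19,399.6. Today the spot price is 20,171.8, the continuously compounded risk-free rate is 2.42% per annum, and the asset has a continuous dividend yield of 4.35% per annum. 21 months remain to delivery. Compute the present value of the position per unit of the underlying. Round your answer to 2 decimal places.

98.03

Current fair forward for the remaining 21 months: F = S·e^((r − q)·T), (r − q) = 0.0242 − 0.0435 = -0.0193
F = 20171.8 · e^(-0.0193 × 21/12) = 20171.8 × 0.96678901 = 19501.8746
Value of long forward = (F − K)·e^(−rT) = (19501.8746 − 19399.6) · e^(−0.0242·21/12)
= 102.2746 × 0.95853423 = 98.03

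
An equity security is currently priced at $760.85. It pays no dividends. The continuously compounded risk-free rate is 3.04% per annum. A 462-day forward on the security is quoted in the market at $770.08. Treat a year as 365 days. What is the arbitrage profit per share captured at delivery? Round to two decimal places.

$20.62 per share

Fair forward: F* = S·e^(carry·T), with carry = r = 0.0304
F* = 760.85 · e^(0.0304 × 462/365) = 760.85 · e^0.038479 = 760.85 × 1.039229 = $790.6974
Market $770.08 < fair $790.6974: forward underpriced → reverse cash-and-carry (short spot, go long the forward).
At maturity, profit = |F_mkt − F*| = |770.08 − 790.6974| = $20.62 per share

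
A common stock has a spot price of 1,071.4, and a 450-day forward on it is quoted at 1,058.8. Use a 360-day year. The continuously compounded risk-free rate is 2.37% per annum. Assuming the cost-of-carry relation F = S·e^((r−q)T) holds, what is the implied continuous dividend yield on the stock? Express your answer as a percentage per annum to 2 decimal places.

From F = S·e^((r−q)T): (r − q) = ln(F/S)/T
ln(1058.8/1071.4) = ln(0.988240) = -0.011830
(r − q) = -0.011830 / (450/360) = -0.009464
q = r − ln(F/S)/T = 0.0237 + 0.009464 = 0.033164
q = 3.32%

3.32%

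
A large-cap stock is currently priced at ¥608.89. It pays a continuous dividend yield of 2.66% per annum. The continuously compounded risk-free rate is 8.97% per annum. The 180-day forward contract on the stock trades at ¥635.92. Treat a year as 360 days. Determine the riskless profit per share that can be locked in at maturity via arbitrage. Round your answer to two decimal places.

¥7.51 per share

Fair forward: F* = S·e^(carry·T), with carry = (r − q) = 0.0897 − 0.0266 = 0.0631
F* = 608.89 · e^(0.0631 × 180/360) = 608.89 · e^0.031550 = 608.89 × 1.032053 = ¥628.4068
Market ¥635.92 > fair ¥628.4068: forward overpriced → cash-and-carry (buy spot, short the forward).
At maturity, profit = |F_mkt − F*| = |635.92 − 628.4068| = ¥7.51 per share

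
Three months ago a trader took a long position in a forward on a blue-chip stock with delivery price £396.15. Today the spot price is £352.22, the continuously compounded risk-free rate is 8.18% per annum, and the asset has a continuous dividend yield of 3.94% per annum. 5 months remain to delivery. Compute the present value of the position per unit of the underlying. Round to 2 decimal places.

Current fair forward for the remaining 5 months: F = S·e^((r − q)·T), (r − q) = 0.0818 − 0.0394 = 0.0424
F = 352.22 · e^(0.0424 × 5/12) = 352.22 × 1.017824 = 358.4980
Value of long forward = (F − K)·e^(−rT) = (358.4980 − 396.15) · e^(−0.0818·5/12)
= -37.6520 × 0.966491 = -36.39

-£36.39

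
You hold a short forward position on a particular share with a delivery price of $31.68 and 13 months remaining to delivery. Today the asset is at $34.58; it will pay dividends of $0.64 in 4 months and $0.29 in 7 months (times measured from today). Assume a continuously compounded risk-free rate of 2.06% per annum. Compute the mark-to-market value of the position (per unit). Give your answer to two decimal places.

-$2.68

PV(remaining dividends) I = 0.64·e^(−0.0206·4/12) + 0.29·e^(−0.0206·7/12) = 0.9222
Current forward F = (S − I)·e^(rT) = (34.58 − 0.9222)·e^(0.0206·13/12) = 33.6578 × 1.022568 = 34.4174
Value (long) = (F − K)·e^(−rT) = (34.4174 − 31.68) × 0.977931 = 2.6770
Short position value = −(long value) = -$2.68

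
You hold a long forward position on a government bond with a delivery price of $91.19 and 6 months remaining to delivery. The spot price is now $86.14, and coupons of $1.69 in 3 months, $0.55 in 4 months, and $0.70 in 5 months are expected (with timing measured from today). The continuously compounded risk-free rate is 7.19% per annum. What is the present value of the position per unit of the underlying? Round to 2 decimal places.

PV(remaining coupons) I = 1.69·e^(−0.0719·3/12) + 0.55·e^(−0.0719·4/12) + 0.70·e^(−0.0719·5/12) = 2.8762
Current forward F = (S − I)·e^(rT) = (86.14 − 2.8762)·e^(0.0719·6/12) = 83.2638 × 1.036604 = 86.3116
Value (long) = (F − K)·e^(−rT) = (86.3116 − 91.19) × 0.964689 = -4.7061
Value = -$4.71

-$4.71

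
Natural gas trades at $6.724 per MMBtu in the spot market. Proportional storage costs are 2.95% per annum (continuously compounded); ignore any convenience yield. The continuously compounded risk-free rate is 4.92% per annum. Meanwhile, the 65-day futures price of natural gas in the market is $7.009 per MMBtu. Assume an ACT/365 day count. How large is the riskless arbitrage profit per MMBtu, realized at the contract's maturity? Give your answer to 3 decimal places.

Fair futures: F* = S·e^(carry·T), with carry = (r + u) = 0.0492 + 0.0295 = 0.0787
F* = 6.724 · e^(0.0787 × 65/365) = 6.724 · e^0.014015 = 6.724 × 1.014114 = $6.8189
Market $7.009 > fair $6.8189: forward overpriced → cash-and-carry (buy spot, short the forward).
At maturity, profit = |F_mkt − F*| = |7.009 − 6.8189| = $0.190 per MMBtu

$0.190 per MMBtu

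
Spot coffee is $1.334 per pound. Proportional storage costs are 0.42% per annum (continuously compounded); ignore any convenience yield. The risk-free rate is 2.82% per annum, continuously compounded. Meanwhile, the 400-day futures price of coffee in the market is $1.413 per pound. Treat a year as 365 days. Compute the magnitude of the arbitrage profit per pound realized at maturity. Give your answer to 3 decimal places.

$0.031 per pound

Fair futures: F* = S·e^(carry·T), with carry = (r + u) = 0.0282 + 0.0042 = 0.0324
F* = 1.334 · e^(0.0324 × 400/365) = 1.334 · e^0.035507 = 1.334 × 1.036145 = $1.3822
Market $1.413 > fair $1.3822: forward overpriced → cash-and-carry (buy spot, short the forward).
At maturity, profit = |F_mkt − F*| = |1.413 − 1.3822| = $0.031 per pound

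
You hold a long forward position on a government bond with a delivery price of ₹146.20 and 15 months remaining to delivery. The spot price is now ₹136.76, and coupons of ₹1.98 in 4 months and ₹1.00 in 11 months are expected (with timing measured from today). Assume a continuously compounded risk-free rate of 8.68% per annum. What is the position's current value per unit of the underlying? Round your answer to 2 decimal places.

₹2.75

PV(remaining coupons) I = 1.98·e^(−0.0868·4/12) + 1.00·e^(−0.0868·11/12) = 2.8470
Current forward F = (S − I)·e^(rT) = (136.76 − 2.8470)·e^(0.0868·15/12) = 133.9130 × 1.114605 = 149.2601
Value (long) = (F − K)·e^(−rT) = (149.2601 − 146.20) × 0.897179 = 2.7455
Value = ₹2.75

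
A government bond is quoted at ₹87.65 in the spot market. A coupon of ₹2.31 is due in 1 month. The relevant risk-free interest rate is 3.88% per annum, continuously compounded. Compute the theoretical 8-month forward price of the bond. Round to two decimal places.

₹87.58

PV(coupons) I = 2.31·e^(−0.0388·1/12)
I = 2.3025
F = (S − I)·e^(rT) = (87.65 − 2.3025) · e^(0.0388·8/12)
= 85.3475 · e^0.025867 = 85.3475 × 1.026204 = ₹87.58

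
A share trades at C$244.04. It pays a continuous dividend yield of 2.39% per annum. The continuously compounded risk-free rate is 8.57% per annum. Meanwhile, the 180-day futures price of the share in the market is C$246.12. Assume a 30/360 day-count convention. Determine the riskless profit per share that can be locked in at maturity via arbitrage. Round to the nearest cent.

C$5.58 per share

Fair futures: F* = S·e^(carry·T), with carry = (r − q) = 0.0857 − 0.0239 = 0.0618
F* = 244.04 · e^(0.0618 × 180/360) = 244.04 · e^0.030900 = 244.04 × 1.031382 = C$251.6985
Market C$246.12 < fair C$251.6985: forward underpriced → reverse cash-and-carry (short spot, go long the forward).
At maturity, profit = |F_mkt − F*| = |246.12 − 251.6985| = C$5.58 per share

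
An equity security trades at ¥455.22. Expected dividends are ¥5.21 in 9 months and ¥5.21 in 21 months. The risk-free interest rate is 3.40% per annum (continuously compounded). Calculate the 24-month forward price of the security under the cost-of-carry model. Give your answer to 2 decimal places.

¥476.56

PV(dividends) I = 5.21·e^(−0.0340·9/12) + 5.21·e^(−0.0340·21/12)
I = 5.0788 + 4.9090 = 9.9878
F = (S − I)·e^(rT) = (455.22 − 9.9878) · e^(0.0340·24/12)
= 445.2322 · e^0.068000 = 445.2322 × 1.070365 = ¥476.56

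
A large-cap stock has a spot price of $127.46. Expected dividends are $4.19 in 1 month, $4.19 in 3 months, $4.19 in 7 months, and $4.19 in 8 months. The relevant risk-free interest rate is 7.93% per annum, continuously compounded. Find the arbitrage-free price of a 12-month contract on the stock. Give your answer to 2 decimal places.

PV(dividends) I = 4.19·e^(−0.0793·1/12) + 4.19·e^(−0.0793·3/12) + 4.19·e^(−0.0793·7/12) + 4.19·e^(−0.0793·8/12)
I = 4.1624 + 4.1078 + 4.0006 + 3.9742 = 16.2450
F = (S − I)·e^(rT) = (127.46 − 16.2450) · e^(0.0793·12/12)
= 111.2150 · e^0.079300 = 111.2150 × 1.082529 = $120.39

$120.39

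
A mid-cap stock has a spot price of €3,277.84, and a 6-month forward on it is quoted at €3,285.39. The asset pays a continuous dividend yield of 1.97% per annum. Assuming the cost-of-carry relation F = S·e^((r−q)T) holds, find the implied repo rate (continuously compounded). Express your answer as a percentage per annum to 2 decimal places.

From F = S·e^((r−q)T): (r − q) = ln(F/S)/T
ln(3285.39/3277.84) = ln(1.002303) = 0.002300
(r − q) = 0.002300 / (6/12) = 0.004600
r = ln(F/S)/T + q = 0.004600 + 0.0197 = 0.024300
r = 2.43%

2.43%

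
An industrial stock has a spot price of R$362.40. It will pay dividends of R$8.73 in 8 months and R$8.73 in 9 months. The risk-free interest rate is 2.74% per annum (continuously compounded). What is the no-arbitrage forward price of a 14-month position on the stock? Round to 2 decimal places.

R$356.49

PV(dividends) I = 8.73·e^(−0.0274·8/12) + 8.73·e^(−0.0274·9/12)
I = 8.5720 + 8.5524 = 17.1244
F = (S − I)·e^(rT) = (362.40 − 17.1244) · e^(0.0274·14/12)
= 345.2756 · e^0.031967 = 345.2756 × 1.032483 = R$356.49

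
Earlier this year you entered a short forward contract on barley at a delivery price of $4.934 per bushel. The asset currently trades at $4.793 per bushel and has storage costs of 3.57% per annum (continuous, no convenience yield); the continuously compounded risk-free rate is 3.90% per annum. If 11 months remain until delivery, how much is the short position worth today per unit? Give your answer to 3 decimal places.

Current fair forward for the remaining 11 months: F = S·e^((r + u)·T), (r + u) = 0.0390 + 0.0357 = 0.0747
F = 4.793 · e^(0.0747 × 11/12) = 4.793 × 1.070874 = 5.1327
Value of long forward = (F − K)·e^(−rT) = (5.1327 − 4.934) · e^(−0.0390·11/12)
= 0.1987 × 0.964881 = 0.192
Short position value = −(long value) = -$0.192

-$0.192 per bushel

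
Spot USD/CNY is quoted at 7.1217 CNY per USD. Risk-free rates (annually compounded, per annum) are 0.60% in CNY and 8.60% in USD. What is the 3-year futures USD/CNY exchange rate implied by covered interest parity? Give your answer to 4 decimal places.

By covered interest parity, F = S · (1+r_CNY)^T / (1+r_USD)^T
= 7.1217 × 1.018108 / 1.280824 = 7.1217 × 0.794885
F = 5.6609 CNY per USD

5.6609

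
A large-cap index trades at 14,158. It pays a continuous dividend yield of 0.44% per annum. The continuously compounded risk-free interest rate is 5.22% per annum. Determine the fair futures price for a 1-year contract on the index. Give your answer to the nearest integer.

F = S·e^((r − q)T) = 14158 · e^((0.0522 − 0.0044) × 1)
= 14158 · e^0.047800 = 14158 × 1.048961
F = 14,851

14,851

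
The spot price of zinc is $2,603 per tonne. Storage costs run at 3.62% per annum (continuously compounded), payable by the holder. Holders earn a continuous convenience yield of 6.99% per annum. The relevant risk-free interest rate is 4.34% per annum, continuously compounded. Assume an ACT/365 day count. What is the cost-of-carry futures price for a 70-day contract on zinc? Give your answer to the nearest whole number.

$2,608 per tonne

Net carry = r + u − y = 0.0434 + 0.0362 − 0.0699 = 0.0097
F = S·e^((r+u−y)T) = 2603 · e^(0.0097 × 70/365) = 2603 · e^0.001860
= 2603 × 1.001862 = $2,608 per tonne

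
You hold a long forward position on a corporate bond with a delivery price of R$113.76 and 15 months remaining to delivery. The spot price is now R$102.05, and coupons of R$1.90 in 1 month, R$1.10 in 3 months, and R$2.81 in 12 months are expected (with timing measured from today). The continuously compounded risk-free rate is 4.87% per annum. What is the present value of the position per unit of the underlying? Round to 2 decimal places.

PV(remaining coupons) I = 1.90·e^(−0.0487·1/12) + 1.10·e^(−0.0487·3/12) + 2.81·e^(−0.0487·12/12) = 5.6554
Current forward F = (S − I)·e^(rT) = (102.05 − 5.6554)·e^(0.0487·15/12) = 96.3946 × 1.062766 = 102.4449
Value (long) = (F − K)·e^(−rT) = (102.4449 − 113.76) × 0.940941 = -10.6468
Value = -R$10.65

-R$10.65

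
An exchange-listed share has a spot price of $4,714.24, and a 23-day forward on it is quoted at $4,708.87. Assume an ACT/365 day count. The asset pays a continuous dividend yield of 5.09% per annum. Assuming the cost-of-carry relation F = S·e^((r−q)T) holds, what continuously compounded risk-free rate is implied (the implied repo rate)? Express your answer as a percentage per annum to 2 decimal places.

From F = S·e^((r−q)T): (r − q) = ln(F/S)/T
ln(4708.87/4714.24) = ln(0.998861) = -0.001140
(r − q) = -0.001140 / (23/365) = -0.018091
r = ln(F/S)/T + q = -0.018091 + 0.0509 = 0.032809
r = 3.28%

3.28%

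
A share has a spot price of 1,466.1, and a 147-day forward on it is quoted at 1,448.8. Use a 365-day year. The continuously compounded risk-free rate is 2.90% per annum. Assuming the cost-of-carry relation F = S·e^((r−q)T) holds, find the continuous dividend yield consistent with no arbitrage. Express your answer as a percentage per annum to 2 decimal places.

From F = S·e^((r−q)T): (r − q) = ln(F/S)/T
ln(1448.8/1466.1) = ln(0.988200) = -0.011870
(r − q) = -0.011870 / (147/365) = -0.029473
q = r − ln(F/S)/T = 0.0290 + 0.029473 = 0.058473
q = 5.85%

5.85%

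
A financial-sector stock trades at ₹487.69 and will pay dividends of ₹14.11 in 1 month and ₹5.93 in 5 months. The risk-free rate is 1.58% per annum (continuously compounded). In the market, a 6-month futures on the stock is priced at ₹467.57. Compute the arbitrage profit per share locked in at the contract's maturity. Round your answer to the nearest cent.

₹3.85 per share

PV(dividends) I = 14.11·e^(−0.0158·1/12) + 5.93·e^(−0.0158·5/12) = 19.9825
Fair futures F* = (S − I)·e^(rT) = (487.69 − 19.9825)·e^0.007900 = 467.7075 × 1.007931 = 471.4169
Market ₹467.57 < fair 471.4169: forward underpriced → reverse cash-and-carry (short the stock, invest proceeds at r, pay the dividends, go long the forward).
Profit at T = |F_mkt − F*| = |467.57 − 471.4169| = ₹3.85 per share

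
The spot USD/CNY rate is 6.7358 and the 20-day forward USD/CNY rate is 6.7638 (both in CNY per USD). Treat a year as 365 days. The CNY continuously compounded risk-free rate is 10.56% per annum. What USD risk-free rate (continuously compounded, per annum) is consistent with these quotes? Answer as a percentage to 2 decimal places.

2.99%

F = S·e^((r_CNY − r_USD)T) ⇒ r_USD = r_CNY − ln(F/S)/T
ln(6.7638/6.7358) = 0.004148; /(20/365) = 0.075701
r_USD = 0.1056 − 0.075701 = 0.029899
r_USD = 2.99%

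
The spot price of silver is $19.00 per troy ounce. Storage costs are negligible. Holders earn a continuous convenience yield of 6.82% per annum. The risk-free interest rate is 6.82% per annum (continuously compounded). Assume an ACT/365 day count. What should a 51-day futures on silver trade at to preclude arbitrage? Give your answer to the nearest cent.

Net carry = r + u − y = 0.0682 + 0.0000 − 0.0682 = 0.0000
F = S·e^((r+u−y)T) = 19.00 · e^(0.0000 × 51/365) = 19.00 · e^0.000000
= 19.00 × 1.000000 = $19.00 per troy ounce

$19.00 per troy ounce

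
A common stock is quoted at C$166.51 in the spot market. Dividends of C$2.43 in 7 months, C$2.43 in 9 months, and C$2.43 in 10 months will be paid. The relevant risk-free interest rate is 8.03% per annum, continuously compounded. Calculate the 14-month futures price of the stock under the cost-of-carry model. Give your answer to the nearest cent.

C$175.31

PV(dividends) I = 2.43·e^(−0.0803·7/12) + 2.43·e^(−0.0803·9/12) + 2.43·e^(−0.0803·10/12)
I = 2.3188 + 2.2880 + 2.2727 = 6.8795
F = (S − I)·e^(rT) = (166.51 − 6.8795) · e^(0.0803·14/12)
= 159.6305 · e^0.093683 = 159.6305 × 1.098212 = C$175.31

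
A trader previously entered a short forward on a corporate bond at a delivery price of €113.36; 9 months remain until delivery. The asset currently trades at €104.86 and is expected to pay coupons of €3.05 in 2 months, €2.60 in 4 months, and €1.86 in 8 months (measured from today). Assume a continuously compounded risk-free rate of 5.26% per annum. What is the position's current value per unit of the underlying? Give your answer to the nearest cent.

PV(remaining coupons) I = 3.05·e^(−0.0526·2/12) + 2.60·e^(−0.0526·4/12) + 1.86·e^(−0.0526·8/12) = 7.3741
Current forward F = (S − I)·e^(rT) = (104.86 − 7.3741)·e^(0.0526·9/12) = 97.4859 × 1.040238 = 101.4085
Value (long) = (F − K)·e^(−rT) = (101.4085 − 113.36) × 0.961318 = -11.4892
Short position value = −(long value) = €11.49

€11.49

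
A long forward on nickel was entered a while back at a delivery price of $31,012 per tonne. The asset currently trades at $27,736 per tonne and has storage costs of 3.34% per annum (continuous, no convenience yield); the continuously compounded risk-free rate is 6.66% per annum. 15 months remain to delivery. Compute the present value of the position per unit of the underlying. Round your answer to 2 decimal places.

Current fair forward for the remaining 15 months: F = S·e^((r + u)·T), (r + u) = 0.0666 + 0.0334 = 0.1000
F = 27736 · e^(0.1000 × 15/12) = 27736 × 1.13314845 = 31429.0054
Value of long forward = (F − K)·e^(−rT) = (31429.0054 − 31012) · e^(−0.0666·15/12)
= 417.0054 × 0.92012109 = 383.70

$383.70 per tonne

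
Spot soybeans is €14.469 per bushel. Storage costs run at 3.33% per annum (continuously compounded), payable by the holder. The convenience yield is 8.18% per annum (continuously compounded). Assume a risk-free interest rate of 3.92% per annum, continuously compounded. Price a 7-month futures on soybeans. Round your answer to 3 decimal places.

€14.391 per bushel

Net carry = r + u − y = 0.0392 + 0.0333 − 0.0818 = -0.0093
F = S·e^((r+u−y)T) = 14.469 · e^(-0.0093 × 7/12) = 14.469 · e^-0.005425
= 14.469 × 0.994590 = €14.391 per bushel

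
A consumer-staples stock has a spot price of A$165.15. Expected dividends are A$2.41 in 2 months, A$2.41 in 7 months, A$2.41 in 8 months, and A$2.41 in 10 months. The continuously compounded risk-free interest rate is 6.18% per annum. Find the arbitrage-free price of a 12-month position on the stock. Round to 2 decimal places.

A$165.77

PV(dividends) I = 2.41·e^(−0.0618·2/12) + 2.41·e^(−0.0618·7/12) + 2.41·e^(−0.0618·8/12) + 2.41·e^(−0.0618·10/12)
I = 2.3853 + 2.3247 + 2.3127 + 2.2890 = 9.3117
F = (S − I)·e^(rT) = (165.15 − 9.3117) · e^(0.0618·12/12)
= 155.8383 · e^0.061800 = 155.8383 × 1.063750 = A$165.77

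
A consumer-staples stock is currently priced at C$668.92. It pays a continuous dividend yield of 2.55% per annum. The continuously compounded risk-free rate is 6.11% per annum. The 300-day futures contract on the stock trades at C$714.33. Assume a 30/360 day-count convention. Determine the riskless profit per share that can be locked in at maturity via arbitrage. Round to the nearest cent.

Fair futures: F* = S·e^(carry·T), with carry = (r − q) = 0.0611 − 0.0255 = 0.0356
F* = 668.92 · e^(0.0356 × 300/360) = 668.92 · e^0.029667 = 668.92 × 1.030111 = C$689.0619
Market C$714.33 > fair C$689.0619: forward overpriced → cash-and-carry (buy spot, short the forward).
At maturity, profit = |F_mkt − F*| = |714.33 − 689.0619| = C$25.27 per share

C$25.27 per share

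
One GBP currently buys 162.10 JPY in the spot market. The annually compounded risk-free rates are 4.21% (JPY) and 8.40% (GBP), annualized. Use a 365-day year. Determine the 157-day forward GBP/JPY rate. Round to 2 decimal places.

By covered interest parity, F = S · (1+r_JPY)^T / (1+r_GBP)^T
= 162.10 × 1.017896 / 1.035303 = 162.10 × 0.983187
F = 159.37 JPY per GBP

159.37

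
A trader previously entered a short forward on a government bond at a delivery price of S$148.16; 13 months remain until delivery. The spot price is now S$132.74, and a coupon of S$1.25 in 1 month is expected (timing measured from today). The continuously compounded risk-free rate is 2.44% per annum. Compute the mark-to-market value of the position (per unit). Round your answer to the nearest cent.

PV(remaining coupons) I = 1.25·e^(−0.0244·1/12) = 1.2475
Current forward F = (S − I)·e^(rT) = (132.74 − 1.2475)·e^(0.0244·13/12) = 131.4925 × 1.026786 = 135.0147
Value (long) = (F − K)·e^(−rT) = (135.0147 − 148.16) × 0.973913 = -12.8024
Short position value = −(long value) = S$12.80

S$12.80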